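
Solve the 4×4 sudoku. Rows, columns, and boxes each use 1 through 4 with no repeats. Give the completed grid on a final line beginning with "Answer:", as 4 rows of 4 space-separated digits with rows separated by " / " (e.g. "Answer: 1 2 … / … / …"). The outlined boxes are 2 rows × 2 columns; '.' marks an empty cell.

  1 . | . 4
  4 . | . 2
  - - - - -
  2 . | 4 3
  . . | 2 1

Step 1. [r2c2∈{3}] r2c2 has the single candidate 3, so r2c2=3.
Step 2. [r4c2∈{4}] r4c2's peers cover all but 4 ⇒ r4c2=4.
Step 3. [r3c2∈{1}] only 1 remains possible at r3c2. So r3c2=1.
Step 4. [r1c2∈{2}] only 2 remains possible at r1c2 ⇒ r1c2=2.
Step 5. [r1c3∈{3}] only 3 remains possible at r1c3 ⇒ r1c3=3.
Step 6. [r4c1∈{3}] nothing but 3 survives at r4c1 ⇒ r4c1=3.
Step 7. [r2c3∈{1}] r2c3 has the single candidate 1, so r2c3=1.

Answer: 1 2 3 4 / 4 3 1 2 / 2 1 4 3 / 3 4 2 1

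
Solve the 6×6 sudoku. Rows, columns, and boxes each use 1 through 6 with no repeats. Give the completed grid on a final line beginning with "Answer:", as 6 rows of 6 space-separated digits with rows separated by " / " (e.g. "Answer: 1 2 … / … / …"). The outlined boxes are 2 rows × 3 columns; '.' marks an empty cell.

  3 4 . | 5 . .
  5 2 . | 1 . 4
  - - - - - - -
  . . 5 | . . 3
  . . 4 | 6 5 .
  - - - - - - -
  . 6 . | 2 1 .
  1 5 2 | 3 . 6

Step 1. [r2c3∈{6}] r2c3 has the single candidate 6. So r2c3=6.
Step 2. [r1c6∈{2}] nothing but 2 survives at r1c6, so r1c6=2.
Step 3. [r3c5∈{2,4}] col 5 places 2 nowhere but r3c5. So r3c5=2.
Step 4. [r4c6∈{1}] r4c6 has the single candidate 1, so r4c6=1.
Step 5. [r2c5∈{3}] r2c5 has the single candidate 3 ⇒ r2c5=3.
Step 6. [r3c1∈{6}] r3c1's peers cover all but 6, so r3c1=6.
Step 7. [r6c5∈{4}] only 4 remains possible at r6c5, so r6c5=4.
Step 8. [r5c3∈{3}] only 3 remains possible at r5c3. So r5c3=3.
Step 9. [r3c4∈{4}] r3c4's peers cover all but 4, so r3c4=4.
Step 10. [r1c5∈{6}] r1c5 has the single candidate 6 ⇒ r1c5=6.
Step 11. [r5c1∈{4}] nothing but 4 survives at r5c1 ⇒ r5c1=4.
Step 12. [r4c2∈{3}] nothing but 3 survives at r4c2, so r4c2=3.
Step 13. [r5c6∈{5}] r5c6's peers cover all but 5. So r5c6=5.
Step 14. [r1c3∈{1}] r1c3's peers cover all but 1 ⇒ r1c3=1.
Step 15. [r3c2∈{1}] r3c2 is down to just 1. So r3c2=1.
Step 16. [r4c1∈{2}] r4c1 is down to just 2 ⇒ r4c1=2.

Answer: 3 4 1 5 6 2 / 5 2 6 1 3 4 / 6 1 5 4 2 3 / 2 3 4 6 5 1 / 4 6 3 2 1 5 / 1 5 2 3 4 6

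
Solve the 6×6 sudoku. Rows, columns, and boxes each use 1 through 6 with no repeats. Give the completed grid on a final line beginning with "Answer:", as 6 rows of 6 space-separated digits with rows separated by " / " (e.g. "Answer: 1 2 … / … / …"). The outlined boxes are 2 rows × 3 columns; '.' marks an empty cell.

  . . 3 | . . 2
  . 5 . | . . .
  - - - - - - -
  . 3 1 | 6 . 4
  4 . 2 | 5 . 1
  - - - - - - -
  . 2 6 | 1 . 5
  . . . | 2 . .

Step 1. [r1c4∈{4}] r1c4's peers cover all but 4. So r1c4=4.
Step 2. [r4c5∈{3}] r4c5 is down to just 3 ⇒ r4c5=3.
Step 3. [r6c2∈{1,4}] 4 has one home in col 2: r6c2, so r6c2=4.
Step 4. [r6c1∈{1,3,5}] across row 6, 1 lands solely at r6c1. So r6c1=1.
Step 5. [r1c1∈{6}] r1c1 is down to just 6, so r1c1=6.
Step 6. [r6c6∈{3,6}] r6c6 is the only open cell in row 6 admitting 3. So r6c6=3.
Step 7. [r2c5∈{1,6}] row 2 places 1 nowhere but r2c5 ⇒ r2c5=1.
Step 8. [r1c2∈{1}] nothing but 1 survives at r1c2 ⇒ r1c2=1.
Step 9. [r3c5∈{2}] r3c5's peers cover all but 2 ⇒ r3c5=2.
Step 10. [r3c1∈{5}] nothing but 5 survives at r3c1 ⇒ r3c1=5.
Step 11. [r6c5∈{6}] r6c5 has the single candidate 6 ⇒ r6c5=6.
Step 12. [r6c3∈{5}] nothing but 5 survives at r6c3 ⇒ r6c3=5.
Step 13. [r2c1∈{2}] r2c1 is down to just 2. So r2c1=2.
Step 14. [r2c4∈{3}] r2c4 is down to just 3, so r2c4=3.
Step 15. [r1c5∈{5}] r1c5's peers cover all but 5. So r1c5=5.
Step 16. [r4c2∈{6}] nothing but 6 survives at r4c2. So r4c2=6.
Step 17. [r5c1∈{3}] r5c1's peers cover all but 3. So r5c1=3.
Step 18. [r2c3∈{4}] r2c3 is down to just 4 ⇒ r2c3=4.
Step 19. [r2c6∈{6}] nothing but 6 survives at r2c6 ⇒ r2c6=6.
Step 20. [r5c5∈{4}] r5c5 is down to just 4, so r5c5=4.

Answer: 6 1 3 4 5 2 / 2 5 4 3 1 6 / 5 3 1 6 2 4 / 4 6 2 5 3 1 / 3 2 6 1 4 5 / 1 4 5 2 6 3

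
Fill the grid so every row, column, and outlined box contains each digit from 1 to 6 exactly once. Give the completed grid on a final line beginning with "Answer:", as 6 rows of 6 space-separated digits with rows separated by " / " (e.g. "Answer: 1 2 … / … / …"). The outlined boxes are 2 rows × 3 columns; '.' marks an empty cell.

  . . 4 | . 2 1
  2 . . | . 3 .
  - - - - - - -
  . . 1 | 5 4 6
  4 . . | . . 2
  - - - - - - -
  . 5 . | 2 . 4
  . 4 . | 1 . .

Step 1. [r3c1∈{3}] nothing but 3 survives at r3c1. So r3c1=3.
Step 2. [r6c1∈{6}] only 6 remains possible at r6c1, so r6c1=6.
Step 3. [r4c2∈{6}] r4c2 is down to just 6, so r4c2=6.
Step 4. [r2c6∈{5}] nothing but 5 survives at r2c6. So r2c6=5.
Step 5. [r2c3∈{6}] r2c3 is down to just 6. So r2c3=6.
Step 6. [r6c6∈{3}] r6c6 is down to just 3. So r6c6=3.
Step 7. [r3c2∈{2}] only 2 remains possible at r3c2. So r3c2=2.
Step 8. [r2c2∈{1}] r2c2 has the single candidate 1 ⇒ r2c2=1.
Step 9. [r5c1∈{1}] r5c1 has the single candidate 1, so r5c1=1.
Step 10. [r1c2∈{3}] r1c2's peers cover all but 3. So r1c2=3.
Step 11. [r5c5∈{6}] r5c5 is down to just 6 ⇒ r5c5=6.
Step 12. [r5c3∈{3}] r5c3's peers cover all but 3. So r5c3=3.
Step 13. [r1c1∈{5}] only 5 remains possible at r1c1. So r1c1=5.
Step 14. [r6c5∈{5}] r6c5 is down to just 5 ⇒ r6c5=5.
Step 15. [r4c3∈{5}] r4c3 is down to just 5, so r4c3=5.
Step 16. [r4c5∈{1}] only 1 remains possible at r4c5, so r4c5=1.
Step 17. [r6c3∈{2}] only 2 remains possible at r6c3 ⇒ r6c3=2.
Step 18. [r4c4∈{3}] r4c4's peers cover all but 3, so r4c4=3.
Step 19. [r1c4∈{6}] nothing but 6 survives at r1c4 ⇒ r1c4=6.
Step 20. [r2c4∈{4}] r2c4 is down to just 4, so r2c4=4.

Answer: 5 3 4 6 2 1 / 2 1 6 4 3 5 / 3 2 1 5 4 6 / 4 6 5 3 1 2 / 1 5 3 2 6 4 / 6 4 2 1 5 3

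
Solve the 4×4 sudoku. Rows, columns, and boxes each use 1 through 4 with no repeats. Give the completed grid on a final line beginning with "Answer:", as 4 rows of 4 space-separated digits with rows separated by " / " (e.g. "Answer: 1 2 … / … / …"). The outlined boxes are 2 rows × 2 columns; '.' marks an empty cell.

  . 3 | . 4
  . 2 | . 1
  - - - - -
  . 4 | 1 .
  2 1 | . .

Step 1. [r4c4∈{3}] r4c4's peers cover all but 3. So r4c4=3.
Step 2. [r3c4∈{2}] nothing but 2 survives at r3c4 ⇒ r3c4=2.
Step 3. [r4c3∈{4}] r4c3's peers cover all but 4, so r4c3=4.
Step 4. [r1c3∈{2}] nothing but 2 survives at r1c3, so r1c3=2.
Step 5. [r3c1∈{3}] r3c1 has the single candidate 3, so r3c1=3.
Step 6. [r2c1∈{4}] nothing but 4 survives at r2c1, so r2c1=4.
Step 7. [r1c1∈{1}] only 1 remains possible at r1c1, so r1c1=1.
Step 8. [r2c3∈{3}] r2c3 is down to just 3. So r2c3=3.

Answer: 1 3 2 4 / 4 2 3 1 / 3 4 1 2 / 2 1 4 3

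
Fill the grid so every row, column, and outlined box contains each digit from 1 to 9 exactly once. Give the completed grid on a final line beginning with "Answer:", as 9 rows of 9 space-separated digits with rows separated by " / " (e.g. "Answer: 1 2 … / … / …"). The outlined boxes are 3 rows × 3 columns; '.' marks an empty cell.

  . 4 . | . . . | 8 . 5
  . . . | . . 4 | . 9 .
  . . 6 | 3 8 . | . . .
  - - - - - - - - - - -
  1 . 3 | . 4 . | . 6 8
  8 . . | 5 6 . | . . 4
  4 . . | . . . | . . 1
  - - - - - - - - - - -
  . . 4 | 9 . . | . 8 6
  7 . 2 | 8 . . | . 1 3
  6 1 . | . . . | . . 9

Step 1. [r8c5∈{5}] only 5 remains possible at r8c5. So r8c5=5.
Step 2. [r5c6∈{1,2,3,7,9}] r5c6 is the only open cell in row 5 admitting 1. So r5c6=1.
Step 3. [r3c6∈{2,5,7,9}] across col 6, 5 lands solely at r3c6 ⇒ r3c6=5.
Step 4. [r7c5∈{1,2,3,7}] r7c5 is the only open cell in row 7 admitting 1 ⇒ r7c5=1.
Step 5. [r2c7∈{1,2,3,6,7}] in col 7, 6 fits only at r2c7 ⇒ r2c7=6.
Step 6. [r1c8∈{2,3,7}] in box 3, 3 fits only at r1c8, so r1c8=3.
Step 7. [r2c2∈{2,3,5,7,8}] col 2 places 8 nowhere but r2c2, so r2c2=8.
Step 8. [r1c4∈{1,2,6,7}] 6 has one home in col 4: r1c4. So r1c4=6.
Step 9. [r8c2∈{9}] nothing but 9 survives at r8c2. So r8c2=9.
Step 10. [r6c6∈{2,3,7,8,9}] across row 6, 8 lands solely at r6c6 ⇒ r6c6=8.
Step 11. [r6c5∈{2,3,7,9}] r6c5 is the only open cell in box 5 admitting 3, so r6c5=3.
Step 12. [r1c5∈{2,7,9}] across col 5, 9 lands solely at r1c5. So r1c5=9.
Step 13. [r1c1∈{2}] only 2 remains possible at r1c1. So r1c1=2.
Step 14. [r3c2∈{7}] only 7 remains possible at r3c2, so r3c2=7.
Step 15. [r1c6∈{7}] nothing but 7 survives at r1c6. So r1c6=7.
Step 16. [r7c7∈{2,5,7}] across row 7, 7 lands solely at r7c7, so r7c7=7.
Step 17. [r7c6∈{2,3}] row 7 places 2 nowhere but r7c6 ⇒ r7c6=2.
Step 18. [r5c2∈{2}] r5c2 is down to just 2. So r5c2=2.
Step 19. [r4c2∈{5}] nothing but 5 survives at r4c2, so r4c2=5.
Step 20. [r3c9∈{2}] r3c9 is down to just 2, so r3c9=2.
Step 21. [r7c1∈{3,5}] r7c1 is the only open cell in row 7 admitting 5. So r7c1=5.
Step 22. [r8c7∈{4}] r8c7's peers cover all but 4. So r8c7=4.
Step 23. [r4c4∈{2,7}] across row 4, 7 lands solely at r4c4 ⇒ r4c4=7.
Step 24. [r4c7∈{2,9}] in row 4, 2 fits only at r4c7, so r4c7=2.
Step 25. [r2c4∈{1,2}] in col 4, 1 fits only at r2c4, so r2c4=1.
Step 26. [r5c8∈{7}] r5c8's peers cover all but 7. So r5c8=7.
Step 27. [r5c3∈{9}] r5c3's peers cover all but 9. So r5c3=9.
Step 28. [r9c7∈{5}] r9c7 has the single candidate 5. So r9c7=5.
Step 29. [r5c7∈{3}] r5c7's peers cover all but 3, so r5c7=3.
Step 30. [r8c6∈{6}] nothing but 6 survives at r8c6 ⇒ r8c6=6.
Step 31. [r6c7∈{9}] r6c7 has the single candidate 9 ⇒ r6c7=9.
Step 32. [r2c5∈{2}] r2c5's peers cover all but 2 ⇒ r2c5=2.
Step 33. [r9c4∈{4}] r9c4 has the single candidate 4 ⇒ r9c4=4.
Step 34. [r6c8∈{5}] r6c8 has the single candidate 5. So r6c8=5.
Step 35. [r9c5∈{7}] only 7 remains possible at r9c5. So r9c5=7.
Step 36. [r6c4∈{2}] r6c4 has the single candidate 2 ⇒ r6c4=2.
Step 37. [r6c2∈{6}] r6c2 is down to just 6, so r6c2=6.
Step 38. [r9c6∈{3}] r9c6 has the single candidate 3. So r9c6=3.
Step 39. [r9c8∈{2}] nothing but 2 survives at r9c8. So r9c8=2.
Step 40. [r3c8∈{4}] only 4 remains possible at r3c8 ⇒ r3c8=4.
Step 41. [r6c3∈{7}] r6c3 is down to just 7. So r6c3=7.
Step 42. [r4c6∈{9}] r4c6 has the single candidate 9 ⇒ r4c6=9.
Step 43. [r2c9∈{7}] only 7 remains possible at r2c9 ⇒ r2c9=7.
Step 44. [r3c7∈{1}] r3c7 has the single candidate 1 ⇒ r3c7=1.
Step 45. [r7c2∈{3}] only 3 remains possible at r7c2. So r7c2=3.
Step 46. [r2c1∈{3}] r2c1's peers cover all but 3 ⇒ r2c1=3.
Step 47. [r2c3∈{5}] r2c3's peers cover all but 5 ⇒ r2c3=5.
Step 48. [r1c3∈{1}] only 1 remains possible at r1c3 ⇒ r1c3=1.
Step 49. [r9c3∈{8}] r9c3's peers cover all but 8. So r9c3=8.
Step 50. [r3c1∈{9}] r3c1's peers cover all but 9 ⇒ r3c1=9.

Answer: 2 4 1 6 9 7 8 3 5 / 3 8 5 1 2 4 6 9 7 / 9 7 6 3 8 5 1 4 2 / 1 5 3 7 4 9 2 6 8 / 8 2 9 5 6 1 3 7 4 / 4 6 7 2 3 8 9 5 1 / 5 3 4 9 1 2 7 8 6 / 7 9 2 8 5 6 4 1 3 / 6 1 8 4 7 3 5 2 9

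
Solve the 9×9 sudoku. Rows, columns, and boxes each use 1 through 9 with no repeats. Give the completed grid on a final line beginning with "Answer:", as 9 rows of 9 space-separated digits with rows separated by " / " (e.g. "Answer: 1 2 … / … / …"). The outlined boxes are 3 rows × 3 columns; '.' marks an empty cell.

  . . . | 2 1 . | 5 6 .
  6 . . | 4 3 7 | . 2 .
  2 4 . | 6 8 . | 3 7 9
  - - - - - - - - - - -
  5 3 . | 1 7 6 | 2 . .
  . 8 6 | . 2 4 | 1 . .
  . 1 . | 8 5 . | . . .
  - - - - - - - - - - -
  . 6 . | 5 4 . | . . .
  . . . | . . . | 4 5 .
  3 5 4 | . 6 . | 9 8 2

Step 1. [r4c3∈{9}] r4c3 is down to just 9 ⇒ r4c3=9.
Step 2. [r7c8∈{1,3}] r7c8 is the only open cell in col 8 admitting 1. So r7c8=1.
Step 3. [r5c1∈{7}] r5c1's peers cover all but 7 ⇒ r5c1=7.
Step 4. [r1c6∈{9}] only 9 remains possible at r1c6, so r1c6=9.
Step 5. [r6c6∈{3}] r6c6's peers cover all but 3, so r6c6=3.
Step 6. [r1c1∈{8}] nothing but 8 survives at r1c1, so r1c1=8.
Step 7. [r8c2∈{2,7,9}] in col 2, 2 fits only at r8c2. So r8c2=2.
Step 8. [r7c7∈{7}] r7c7's peers cover all but 7, so r7c7=7.
Step 9. [r8c3∈{1,7,8}] in box 7, 7 fits only at r8c3. So r8c3=7.
Step 10. [r4c8∈{4}] r4c8 has the single candidate 4. So r4c8=4.
Step 11. [r3c3∈{1,5}] in row 3, 1 fits only at r3c3 ⇒ r3c3=1.
Step 12. [r5c4∈{9}] r5c4 has the single candidate 9. So r5c4=9.
Step 13. [r7c9∈{3}] r7c9 is down to just 3 ⇒ r7c9=3.
Step 14. [r8c6∈{1,8}] across row 8, 8 lands solely at r8c6, so r8c6=8.
Step 15. [r2c7∈{8}] r2c7 is down to just 8 ⇒ r2c7=8.
Step 16. [r6c9∈{6,7}] row 6 places 7 nowhere but r6c9. So r6c9=7.
Step 17. [r8c5∈{9}] only 9 remains possible at r8c5, so r8c5=9.
Step 18. [r5c9∈{5}] nothing but 5 survives at r5c9 ⇒ r5c9=5.
Step 19. [r1c2∈{7}] only 7 remains possible at r1c2 ⇒ r1c2=7.
Step 20. [r5c8∈{3}] only 3 remains possible at r5c8, so r5c8=3.
Step 21. [r7c3∈{8}] r7c3's peers cover all but 8, so r7c3=8.
Step 22. [r1c3∈{3}] only 3 remains possible at r1c3, so r1c3=3.
Step 23. [r3c6∈{5}] r3c6 is down to just 5. So r3c6=5.
Step 24. [r9c4∈{7}] r9c4 is down to just 7, so r9c4=7.
Step 25. [r8c4∈{3}] r8c4 has the single candidate 3 ⇒ r8c4=3.
Step 26. [r2c3∈{5}] r2c3's peers cover all but 5. So r2c3=5.
Step 27. [r7c1∈{9}] nothing but 9 survives at r7c1 ⇒ r7c1=9.
Step 28. [r4c9∈{8}] r4c9 has the single candidate 8. So r4c9=8.
Step 29. [r8c9∈{6}] r8c9's peers cover all but 6, so r8c9=6.
Step 30. [r2c2∈{9}] nothing but 9 survives at r2c2. So r2c2=9.
Step 31. [r6c8∈{9}] r6c8's peers cover all but 9. So r6c8=9.
Step 32. [r6c1∈{4}] only 4 remains possible at r6c1, so r6c1=4.
Step 33. [r7c6∈{2}] r7c6's peers cover all but 2 ⇒ r7c6=2.
Step 34. [r6c3∈{2}] only 2 remains possible at r6c3, so r6c3=2.
Step 35. [r9c6∈{1}] nothing but 1 survives at r9c6, so r9c6=1.
Step 36. [r2c9∈{1}] only 1 remains possible at r2c9 ⇒ r2c9=1.
Step 37. [r1c9∈{4}] only 4 remains possible at r1c9. So r1c9=4.
Step 38. [r8c1∈{1}] r8c1 has the single candidate 1. So r8c1=1.
Step 39. [r6c7∈{6}] r6c7 is down to just 6 ⇒ r6c7=6.

Answer: 8 7 3 2 1 9 5 6 4 / 6 9 5 4 3 7 8 2 1 / 2 4 1 6 8 5 3 7 9 / 5 3 9 1 7 6 2 4 8 / 7 8 6 9 2 4 1 3 5 / 4 1 2 8 5 3 6 9 7 / 9 6 8 5 4 2 7 1 3 / 1 2 7 3 9 8 4 5 6 / 3 5 4 7 6 1 9 8 2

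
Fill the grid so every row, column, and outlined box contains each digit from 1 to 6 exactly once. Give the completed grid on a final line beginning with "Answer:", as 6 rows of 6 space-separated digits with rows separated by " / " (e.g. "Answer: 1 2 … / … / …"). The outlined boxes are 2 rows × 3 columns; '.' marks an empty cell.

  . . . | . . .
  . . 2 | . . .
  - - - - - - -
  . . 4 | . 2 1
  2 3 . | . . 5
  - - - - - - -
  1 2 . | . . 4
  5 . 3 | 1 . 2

Step 1. [r6c5∈{6}] nothing but 6 survives at r6c5, so r6c5=6.
Step 2. [r1c3∈{1,5,6}] 5 has one home in col 3: r1c3 ⇒ r1c3=5.
Step 3. [r3c1∈{6}] only 6 remains possible at r3c1. So r3c1=6.
Step 4. [r4c4∈{4,6}] in row 4, 6 fits only at r4c4. So r4c4=6.
Step 5. [r3c4∈{3}] r3c4's peers cover all but 3 ⇒ r3c4=3.
Step 6. [r5c5∈{3,5}] across row 5, 3 lands solely at r5c5, so r5c5=3.
Step 7. [r2c5∈{1,4,5}] 5 has one home in col 5: r2c5, so r2c5=5.
Step 8. [r2c4∈{4}] r2c4 is down to just 4, so r2c4=4.
Step 9. [r1c1∈{3,4}] 4 has one home in col 1: r1c1, so r1c1=4.
Step 10. [r1c6∈{3,6}] across row 1, 3 lands solely at r1c6. So r1c6=3.
Step 11. [r1c2∈{1,6}] row 1 places 6 nowhere but r1c2, so r1c2=6.
Step 12. [r4c3∈{1}] nothing but 1 survives at r4c3 ⇒ r4c3=1.
Step 13. [r5c4∈{5}] nothing but 5 survives at r5c4, so r5c4=5.
Step 14. [r2c1∈{3}] r2c1's peers cover all but 3, so r2c1=3.
Step 15. [r4c5∈{4}] r4c5 is down to just 4. So r4c5=4.
Step 16. [r3c2∈{5}] r3c2 is down to just 5 ⇒ r3c2=5.
Step 17. [r6c2∈{4}] only 4 remains possible at r6c2, so r6c2=4.
Step 18. [r2c6∈{6}] r2c6 is down to just 6, so r2c6=6.
Step 19. [r5c3∈{6}] nothing but 6 survives at r5c3. So r5c3=6.
Step 20. [r1c5∈{1}] nothing but 1 survives at r1c5 ⇒ r1c5=1.
Step 21. [r1c4∈{2}] r1c4 is down to just 2, so r1c4=2.
Step 22. [r2c2∈{1}] r2c2 has the single candidate 1 ⇒ r2c2=1.

Answer: 4 6 5 2 1 3 / 3 1 2 4 5 6 / 6 5 4 3 2 1 / 2 3 1 6 4 5 / 1 2 6 5 3 4 / 5 4 3 1 6 2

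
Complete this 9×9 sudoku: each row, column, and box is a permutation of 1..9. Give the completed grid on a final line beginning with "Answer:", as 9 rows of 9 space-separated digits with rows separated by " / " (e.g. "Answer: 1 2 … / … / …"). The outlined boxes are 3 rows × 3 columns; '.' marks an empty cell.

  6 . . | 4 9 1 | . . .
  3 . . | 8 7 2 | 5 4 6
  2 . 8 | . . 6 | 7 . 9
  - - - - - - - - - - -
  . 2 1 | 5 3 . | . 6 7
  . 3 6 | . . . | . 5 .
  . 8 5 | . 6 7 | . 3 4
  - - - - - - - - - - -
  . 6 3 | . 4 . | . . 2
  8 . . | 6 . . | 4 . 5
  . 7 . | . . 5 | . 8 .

Step 1. [r5c5∈{1,2,8}] across col 5, 8 lands solely at r5c5. So r5c5=8.
Step 2. [r6c1∈{9}] r6c1's peers cover all but 9. So r6c1=9.
Step 3. [r5c9∈{1}] r5c9's peers cover all but 1, so r5c9=1.
Step 4. [r3c8∈{1}] nothing but 1 survives at r3c8 ⇒ r3c8=1.
Step 5. [r9c3∈{2,4,9}] col 3 places 4 nowhere but r9c3. So r9c3=4.
Step 6. [r9c1∈{1}] only 1 remains possible at r9c1. So r9c1=1.
Step 7. [r8c2∈{9}] r8c2's peers cover all but 9 ⇒ r8c2=9.
Step 8. [r7c8∈{7,9}] r7c8 is the only open cell in col 8 admitting 9, so r7c8=9.
Step 9. [r9c4∈{2,3,9}] across row 9, 9 lands solely at r9c4. So r9c4=9.
Step 10. [r6c7∈{2}] nothing but 2 survives at r6c7. So r6c7=2.
Step 11. [r4c7∈{8,9}] 8 has one home in row 4: r4c7 ⇒ r4c7=8.
Step 12. [r4c6∈{4,9}] r4c6 is the only open cell in row 4 admitting 9. So r4c6=9.
Step 13. [r9c9∈{3}] r9c9 is down to just 3. So r9c9=3.
Step 14. [r8c5∈{1,2}] in row 8, 1 fits only at r8c5, so r8c5=1.
Step 15. [r1c2∈{5}] only 5 remains possible at r1c2. So r1c2=5.
Step 16. [r5c6∈{4}] r5c6's peers cover all but 4. So r5c6=4.
Step 17. [r3c2∈{4}] r3c2 has the single candidate 4. So r3c2=4.
Step 18. [r8c3∈{2}] r8c3 is down to just 2. So r8c3=2.
Step 19. [r7c1∈{5}] nothing but 5 survives at r7c1 ⇒ r7c1=5.
Step 20. [r1c9∈{8}] nothing but 8 survives at r1c9, so r1c9=8.
Step 21. [r1c7∈{3}] r1c7 has the single candidate 3 ⇒ r1c7=3.
Step 22. [r6c4∈{1}] nothing but 1 survives at r6c4, so r6c4=1.
Step 23. [r2c3∈{9}] nothing but 9 survives at r2c3 ⇒ r2c3=9.
Step 24. [r3c5∈{5}] r3c5 has the single candidate 5 ⇒ r3c5=5.
Step 25. [r5c4∈{2}] r5c4's peers cover all but 2 ⇒ r5c4=2.
Step 26. [r8c6∈{3}] r8c6's peers cover all but 3. So r8c6=3.
Step 27. [r2c2∈{1}] only 1 remains possible at r2c2, so r2c2=1.
Step 28. [r7c6∈{8}] r7c6 has the single candidate 8 ⇒ r7c6=8.
Step 29. [r8c8∈{7}] only 7 remains possible at r8c8, so r8c8=7.
Step 30. [r1c3∈{7}] nothing but 7 survives at r1c3, so r1c3=7.
Step 31. [r9c7∈{6}] nothing but 6 survives at r9c7, so r9c7=6.
Step 32. [r3c4∈{3}] r3c4 is down to just 3 ⇒ r3c4=3.
Step 33. [r7c4∈{7}] r7c4 has the single candidate 7, so r7c4=7.
Step 34. [r7c7∈{1}] only 1 remains possible at r7c7 ⇒ r7c7=1.
Step 35. [r5c7∈{9}] r5c7 has the single candidate 9. So r5c7=9.
Step 36. [r4c1∈{4}] r4c1 has the single candidate 4, so r4c1=4.
Step 37. [r5c1∈{7}] r5c1 is down to just 7 ⇒ r5c1=7.
Step 38. [r1c8∈{2}] only 2 remains possible at r1c8, so r1c8=2.
Step 39. [r9c5∈{2}] r9c5's peers cover all but 2. So r9c5=2.

Answer: 6 5 7 4 9 1 3 2 8 / 3 1 9 8 7 2 5 4 6 / 2 4 8 3 5 6 7 1 9 / 4 2 1 5 3 9 8 6 7 / 7 3 6 2 8 4 9 5 1 / 9 8 5 1 6 7 2 3 4 / 5 6 3 7 4 8 1 9 2 / 8 9 2 6 1 3 4 7 5 / 1 7 4 9 2 5 6 8 3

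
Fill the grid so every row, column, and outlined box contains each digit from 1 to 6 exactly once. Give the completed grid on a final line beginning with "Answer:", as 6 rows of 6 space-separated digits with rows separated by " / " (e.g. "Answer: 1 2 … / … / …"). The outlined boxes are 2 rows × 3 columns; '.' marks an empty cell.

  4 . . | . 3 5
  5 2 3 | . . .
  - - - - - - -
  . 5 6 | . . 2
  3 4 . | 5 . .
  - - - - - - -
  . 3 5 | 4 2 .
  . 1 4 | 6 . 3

Step 1. [r2c4∈{1}] r2c4 has the single candidate 1, so r2c4=1.
Step 2. [r3c1∈{1}] r3c1 is down to just 1, so r3c1=1.
Step 3. [r2c6∈{4,6}] r2c6 is the only open cell in col 6 admitting 4 ⇒ r2c6=4.
Step 4. [r4c5∈{1,6}] col 5 places 1 nowhere but r4c5, so r4c5=1.
Step 5. [r6c5∈{5}] r6c5's peers cover all but 5 ⇒ r6c5=5.
Step 6. [r1c2∈{6}] nothing but 6 survives at r1c2, so r1c2=6.
Step 7. [r6c1∈{2}] only 2 remains possible at r6c1 ⇒ r6c1=2.
Step 8. [r5c6∈{1}] r5c6 is down to just 1. So r5c6=1.
Step 9. [r1c3∈{1}] only 1 remains possible at r1c3, so r1c3=1.
Step 10. [r5c1∈{6}] r5c1's peers cover all but 6. So r5c1=6.
Step 11. [r4c3∈{2}] r4c3 has the single candidate 2, so r4c3=2.
Step 12. [r4c6∈{6}] r4c6's peers cover all but 6, so r4c6=6.
Step 13. [r3c5∈{4}] only 4 remains possible at r3c5 ⇒ r3c5=4.
Step 14. [r2c5∈{6}] r2c5's peers cover all but 6 ⇒ r2c5=6.
Step 15. [r1c4∈{2}] only 2 remains possible at r1c4 ⇒ r1c4=2.
Step 16. [r3c4∈{3}] nothing but 3 survives at r3c4, so r3c4=3.

Answer: 4 6 1 2 3 5 / 5 2 3 1 6 4 / 1 5 6 3 4 2 / 3 4 2 5 1 6 / 6 3 5 4 2 1 / 2 1 4 6 5 3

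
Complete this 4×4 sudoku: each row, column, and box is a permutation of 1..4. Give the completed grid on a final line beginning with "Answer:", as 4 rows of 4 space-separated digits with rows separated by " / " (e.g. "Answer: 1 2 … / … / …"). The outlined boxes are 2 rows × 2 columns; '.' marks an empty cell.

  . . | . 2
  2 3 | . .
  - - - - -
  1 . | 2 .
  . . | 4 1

Step 1. [r1c2∈{1,4}] 1 has one home in col 2: r1c2 ⇒ r1c2=1.
Step 2. [r2c3∈{1}] nothing but 1 survives at r2c3, so r2c3=1.
Step 3. [r1c3∈{3}] r1c3's peers cover all but 3 ⇒ r1c3=3.
Step 4. [r3c4∈{3}] nothing but 3 survives at r3c4 ⇒ r3c4=3.
Step 5. [r4c2∈{2}] r4c2 has the single candidate 2, so r4c2=2.
Step 6. [r2c4∈{4}] nothing but 4 survives at r2c4 ⇒ r2c4=4.
Step 7. [r1c1∈{4}] nothing but 4 survives at r1c1. So r1c1=4.
Step 8. [r4c1∈{3}] only 3 remains possible at r4c1 ⇒ r4c1=3.
Step 9. [r3c2∈{4}] only 4 remains possible at r3c2 ⇒ r3c2=4.

Answer: 4 1 3 2 / 2 3 1 4 / 1 4 2 3 / 3 2 4 1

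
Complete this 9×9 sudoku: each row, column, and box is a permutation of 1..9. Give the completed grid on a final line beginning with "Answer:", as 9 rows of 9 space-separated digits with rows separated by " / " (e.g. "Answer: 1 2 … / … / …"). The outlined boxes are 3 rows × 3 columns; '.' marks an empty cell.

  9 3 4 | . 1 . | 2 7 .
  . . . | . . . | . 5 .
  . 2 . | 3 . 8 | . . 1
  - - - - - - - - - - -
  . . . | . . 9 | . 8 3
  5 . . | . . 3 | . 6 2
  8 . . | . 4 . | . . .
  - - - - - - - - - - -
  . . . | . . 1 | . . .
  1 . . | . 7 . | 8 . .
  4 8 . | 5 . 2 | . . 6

Step 1. [r7c1∈{2,3,6,7}] across col 1, 3 lands solely at r7c1, so r7c1=3.
Step 2. [r1c4∈{6}] nothing but 6 survives at r1c4, so r1c4=6.
Step 3. [r4c1∈{2,6,7}] across col 1, 2 lands solely at r4c1, so r4c1=2.
Step 4. [r8c8∈{2,3,4,9}] r8c8 is the only open cell in row 8 admitting 3 ⇒ r8c8=3.
Step 5. [r3c3∈{5,6,7}] box 1 places 5 nowhere but r3c3 ⇒ r3c3=5.
Step 6. [r3c5∈{9}] nothing but 9 survives at r3c5. So r3c5=9.
Step 7. [r6c3∈{1,3,6,7,9}] r6c3 is the only open cell in row 6 admitting 3, so r6c3=3.
Step 8. [r3c1∈{6,7}] r3c1 is the only open cell in row 3 admitting 7. So r3c1=7.
Step 9. [r3c8∈{4}] nothing but 4 survives at r3c8, so r3c8=4.
Step 10. [r4c5∈{5,6}] in col 5, 5 fits only at r4c5, so r4c5=5.
Step 11. [r7c5∈{6,8}] col 5 places 6 nowhere but r7c5 ⇒ r7c5=6.
Step 12. [r8c6∈{4}] only 4 remains possible at r8c6, so r8c6=4.
Step 13. [r8c4∈{9}] only 9 remains possible at r8c4 ⇒ r8c4=9.
Step 14. [r7c9∈{4,5,7,9}] 4 has one home in col 9: r7c9. So r7c9=4.
Step 15. [r6c9∈{5,7,9}] 7 has one home in col 9: r6c9. So r6c9=7.
Step 16. [r2c3∈{1,6,8}] in col 3, 8 fits only at r2c3, so r2c3=8.
Step 17. [r2c2∈{1,6}] across row 2, 1 lands solely at r2c2, so r2c2=1.
Step 18. [r6c7∈{1,5,9}] 5 has one home in row 6: r6c7 ⇒ r6c7=5.
Step 19. [r7c2∈{5,7,9}] across row 7, 5 lands solely at r7c2. So r7c2=5.
Step 20. [r8c2∈{6}] only 6 remains possible at r8c2 ⇒ r8c2=6.
Step 21. [r6c2∈{9}] only 9 remains possible at r6c2 ⇒ r6c2=9.
Step 22. [r5c7∈{1,4,9}] row 5 places 9 nowhere but r5c7 ⇒ r5c7=9.
Step 23. [r6c8∈{1}] r6c8 is down to just 1. So r6c8=1.
Step 24. [r5c2∈{4,7}] across row 5, 4 lands solely at r5c2. So r5c2=4.
Step 25. [r4c2∈{7}] only 7 remains possible at r4c2, so r4c2=7.
Step 26. [r5c4∈{1,7,8}] 7 has one home in row 5: r5c4. So r5c4=7.
Step 27. [r7c7∈{7}] nothing but 7 survives at r7c7. So r7c7=7.
Step 28. [r7c8∈{2,9}] r7c8 is the only open cell in col 8 admitting 2. So r7c8=2.
Step 29. [r7c3∈{9}] r7c3 is down to just 9 ⇒ r7c3=9.
Step 30. [r2c1∈{6}] r2c1 has the single candidate 6 ⇒ r2c1=6.
Step 31. [r2c5∈{2}] r2c5 is down to just 2. So r2c5=2.
Step 32. [r4c3∈{1,6}] in row 4, 6 fits only at r4c3. So r4c3=6.
Step 33. [r9c3∈{7}] only 7 remains possible at r9c3. So r9c3=7.
Step 34. [r2c7∈{3}] r2c7 is down to just 3, so r2c7=3.
Step 35. [r6c4∈{2}] only 2 remains possible at r6c4. So r6c4=2.
Step 36. [r8c3∈{2}] r8c3 is down to just 2 ⇒ r8c3=2.
Step 37. [r2c6∈{7}] r2c6 is down to just 7, so r2c6=7.
Step 38. [r4c7∈{4}] r4c7 has the single candidate 4 ⇒ r4c7=4.
Step 39. [r8c9∈{5}] nothing but 5 survives at r8c9 ⇒ r8c9=5.
Step 40. [r9c8∈{9}] nothing but 9 survives at r9c8 ⇒ r9c8=9.
Step 41. [r5c3∈{1}] r5c3's peers cover all but 1, so r5c3=1.
Step 42. [r3c7∈{6}] nothing but 6 survives at r3c7 ⇒ r3c7=6.
Step 43. [r9c7∈{1}] r9c7 is down to just 1 ⇒ r9c7=1.
Step 44. [r1c6∈{5}] r1c6's peers cover all but 5. So r1c6=5.
Step 45. [r1c9∈{8}] only 8 remains possible at r1c9, so r1c9=8.
Step 46. [r9c5∈{3}] only 3 remains possible at r9c5, so r9c5=3.
Step 47. [r4c4∈{1}] r4c4 is down to just 1, so r4c4=1.
Step 48. [r7c4∈{8}] nothing but 8 survives at r7c4. So r7c4=8.
Step 49. [r2c4∈{4}] r2c4's peers cover all but 4. So r2c4=4.
Step 50. [r5c5∈{8}] only 8 remains possible at r5c5 ⇒ r5c5=8.
Step 51. [r6c6∈{6}] r6c6 is down to just 6 ⇒ r6c6=6.
Step 52. [r2c9∈{9}] r2c9's peers cover all but 9. So r2c9=9.

Answer: 9 3 4 6 1 5 2 7 8 / 6 1 8 4 2 7 3 5 9 / 7 2 5 3 9 8 6 4 1 / 2 7 6 1 5 9 4 8 3 / 5 4 1 7 8 3 9 6 2 / 8 9 3 2 4 6 5 1 7 / 3 5 9 8 6 1 7 2 4 / 1 6 2 9 7 4 8 3 5 / 4 8 7 5 3 2 1 9 6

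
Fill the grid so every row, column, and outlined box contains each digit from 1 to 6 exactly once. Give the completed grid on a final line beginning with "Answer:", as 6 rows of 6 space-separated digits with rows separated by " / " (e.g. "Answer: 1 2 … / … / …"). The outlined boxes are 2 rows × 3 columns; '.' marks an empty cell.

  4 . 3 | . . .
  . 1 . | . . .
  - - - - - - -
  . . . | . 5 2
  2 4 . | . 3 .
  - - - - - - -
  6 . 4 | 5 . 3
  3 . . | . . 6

Step 1. [r6c3∈{1,2,5}] 1 has one home in box 5: r6c3 ⇒ r6c3=1.
Step 2. [r2c3∈{2,5,6}] 2 has one home in col 3: r2c3, so r2c3=2.
Step 3. [r3c4∈{1,4,6}] in row 3, 4 fits only at r3c4, so r3c4=4.
Step 4. [r4c4∈{1,6}] in box 4, 6 fits only at r4c4 ⇒ r4c4=6.
Step 5. [r6c4∈{2}] r6c4's peers cover all but 2, so r6c4=2.
Step 6. [r1c2∈{5,6}] box 1 places 6 nowhere but r1c2 ⇒ r1c2=6.
Step 7. [r1c6∈{1,5}] row 1 places 5 nowhere but r1c6, so r1c6=5.
Step 8. [r2c6∈{4}] only 4 remains possible at r2c6, so r2c6=4.
Step 9. [r5c5∈{1}] only 1 remains possible at r5c5. So r5c5=1.
Step 10. [r2c4∈{3}] only 3 remains possible at r2c4. So r2c4=3.
Step 11. [r4c6∈{1}] r4c6 has the single candidate 1. So r4c6=1.
Step 12. [r5c2∈{2}] r5c2's peers cover all but 2, so r5c2=2.
Step 13. [r6c2∈{5}] r6c2 is down to just 5, so r6c2=5.
Step 14. [r1c5∈{2}] r1c5's peers cover all but 2. So r1c5=2.
Step 15. [r1c4∈{1}] r1c4 has the single candidate 1. So r1c4=1.
Step 16. [r3c3∈{6}] r3c3 is down to just 6 ⇒ r3c3=6.
Step 17. [r2c1∈{5}] nothing but 5 survives at r2c1. So r2c1=5.
Step 18. [r2c5∈{6}] nothing but 6 survives at r2c5, so r2c5=6.
Step 19. [r4c3∈{5}] r4c3 has the single candidate 5, so r4c3=5.
Step 20. [r3c1∈{1}] r3c1 has the single candidate 1. So r3c1=1.
Step 21. [r3c2∈{3}] r3c2 has the single candidate 3 ⇒ r3c2=3.
Step 22. [r6c5∈{4}] only 4 remains possible at r6c5 ⇒ r6c5=4.

Answer: 4 6 3 1 2 5 / 5 1 2 3 6 4 / 1 3 6 4 5 2 / 2 4 5 6 3 1 / 6 2 4 5 1 3 / 3 5 1 2 4 6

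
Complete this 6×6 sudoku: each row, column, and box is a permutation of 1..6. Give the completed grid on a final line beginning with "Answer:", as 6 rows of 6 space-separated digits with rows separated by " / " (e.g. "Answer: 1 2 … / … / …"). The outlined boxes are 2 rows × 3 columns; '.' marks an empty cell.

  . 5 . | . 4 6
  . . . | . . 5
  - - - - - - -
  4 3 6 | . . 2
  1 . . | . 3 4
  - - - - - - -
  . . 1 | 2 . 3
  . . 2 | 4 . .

Step 1. [r2c2∈{1,2,4,6}] r2c2 is the only open cell in col 2 admitting 1 ⇒ r2c2=1.
Step 2. [r6c2∈{6}] r6c2 is down to just 6, so r6c2=6.
Step 3. [r1c3∈{3}] nothing but 3 survives at r1c3. So r1c3=3.
Step 4. [r5c1∈{5}] only 5 remains possible at r5c1. So r5c1=5.
Step 5. [r6c5∈{1,5}] in row 6, 5 fits only at r6c5, so r6c5=5.
Step 6. [r3c4∈{1,5}] in row 3, 5 fits only at r3c4, so r3c4=5.
Step 7. [r2c5∈{2}] nothing but 2 survives at r2c5, so r2c5=2.
Step 8. [r6c6∈{1}] r6c6 has the single candidate 1, so r6c6=1.
Step 9. [r5c2∈{4}] r5c2's peers cover all but 4, so r5c2=4.
Step 10. [r4c4∈{6}] only 6 remains possible at r4c4. So r4c4=6.
Step 11. [r1c1∈{2}] nothing but 2 survives at r1c1 ⇒ r1c1=2.
Step 12. [r4c2∈{2}] r4c2's peers cover all but 2, so r4c2=2.
Step 13. [r4c3∈{5}] only 5 remains possible at r4c3, so r4c3=5.
Step 14. [r5c5∈{6}] only 6 remains possible at r5c5, so r5c5=6.
Step 15. [r2c1∈{6}] r2c1's peers cover all but 6 ⇒ r2c1=6.
Step 16. [r1c4∈{1}] r1c4 is down to just 1, so r1c4=1.
Step 17. [r6c1∈{3}] r6c1 is down to just 3, so r6c1=3.
Step 18. [r2c3∈{4}] only 4 remains possible at r2c3. So r2c3=4.
Step 19. [r3c5∈{1}] r3c5 has the single candidate 1. So r3c5=1.
Step 20. [r2c4∈{3}] nothing but 3 survives at r2c4. So r2c4=3.

Answer: 2 5 3 1 4 6 / 6 1 4 3 2 5 / 4 3 6 5 1 2 / 1 2 5 6 3 4 / 5 4 1 2 6 3 / 3 6 2 4 5 1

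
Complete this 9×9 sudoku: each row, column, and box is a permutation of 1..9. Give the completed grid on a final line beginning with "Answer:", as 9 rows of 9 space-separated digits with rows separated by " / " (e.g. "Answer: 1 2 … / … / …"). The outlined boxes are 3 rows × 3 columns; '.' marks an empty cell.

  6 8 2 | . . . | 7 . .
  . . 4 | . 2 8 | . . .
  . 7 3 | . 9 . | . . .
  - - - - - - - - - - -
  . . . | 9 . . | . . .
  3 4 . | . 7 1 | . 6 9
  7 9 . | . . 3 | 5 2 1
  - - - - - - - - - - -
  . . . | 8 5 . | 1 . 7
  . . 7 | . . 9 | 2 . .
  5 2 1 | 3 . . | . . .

Step 1. [r1c8∈{1,3,4,5,9}] 9 has one home in row 1: r1c8, so r1c8=9.
Step 2. [r5c7∈{8}] nothing but 8 survives at r5c7, so r5c7=8.
Step 3. [r3c1∈{1}] only 1 remains possible at r3c1. So r3c1=1.
Step 4. [r3c9∈{2,4,5,6,8}] across row 3, 2 lands solely at r3c9, so r3c9=2.
Step 5. [r3c8∈{4,5,8}] r3c8 is the only open cell in row 3 admitting 8. So r3c8=8.
Step 6. [r9c8∈{4}] r9c8's peers cover all but 4 ⇒ r9c8=4.
Step 7. [r9c5∈{6}] r9c5 has the single candidate 6, so r9c5=6.
Step 8. [r8c9∈{3,5,6,8}] r8c9 is the only open cell in box 9 admitting 6 ⇒ r8c9=6.
Step 9. [r2c2∈{5}] r2c2's peers cover all but 5, so r2c2=5.
Step 10. [r1c9∈{3,4,5}] 5 has one home in col 9: r1c9 ⇒ r1c9=5.
Step 11. [r1c6∈{4}] r1c6 has the single candidate 4. So r1c6=4.
Step 12. [r7c8∈{3}] r7c8 is down to just 3, so r7c8=3.
Step 13. [r4c9∈{3,4}] col 9 places 4 nowhere but r4c9, so r4c9=4.
Step 14. [r1c4∈{1}] nothing but 1 survives at r1c4. So r1c4=1.
Step 15. [r8c4∈{4}] r8c4 is down to just 4, so r8c4=4.
Step 16. [r6c4∈{6}] r6c4 is down to just 6. So r6c4=6.
Step 17. [r6c3∈{8}] r6c3 has the single candidate 8, so r6c3=8.
Step 18. [r2c7∈{3,6}] r2c7 is the only open cell in row 2 admitting 6, so r2c7=6.
Step 19. [r5c4∈{2,5}] in row 5, 2 fits only at r5c4, so r5c4=2.
Step 20. [r7c3∈{6,9}] in col 3, 9 fits only at r7c3, so r7c3=9.
Step 21. [r4c6∈{5}] r4c6's peers cover all but 5. So r4c6=5.
Step 22. [r4c2∈{1,6}] in row 4, 1 fits only at r4c2, so r4c2=1.
Step 23. [r8c5∈{1}] r8c5's peers cover all but 1 ⇒ r8c5=1.
Step 24. [r2c1∈{9}] r2c1 has the single candidate 9. So r2c1=9.
Step 25. [r8c2∈{3}] nothing but 3 survives at r8c2. So r8c2=3.
Step 26. [r1c5∈{3}] r1c5's peers cover all but 3. So r1c5=3.
Step 27. [r7c6∈{2}] r7c6 is down to just 2, so r7c6=2.
Step 28. [r2c4∈{7}] r2c4 is down to just 7. So r2c4=7.
Step 29. [r6c5∈{4}] only 4 remains possible at r6c5. So r6c5=4.
Step 30. [r7c2∈{6}] only 6 remains possible at r7c2, so r7c2=6.
Step 31. [r9c7∈{9}] r9c7 has the single candidate 9, so r9c7=9.
Step 32. [r4c1∈{2}] nothing but 2 survives at r4c1. So r4c1=2.
Step 33. [r2c9∈{3}] r2c9 is down to just 3, so r2c9=3.
Step 34. [r4c5∈{8}] r4c5 is down to just 8. So r4c5=8.
Step 35. [r8c8∈{5}] only 5 remains possible at r8c8. So r8c8=5.
Step 36. [r9c9∈{8}] r9c9 has the single candidate 8 ⇒ r9c9=8.
Step 37. [r7c1∈{4}] nothing but 4 survives at r7c1 ⇒ r7c1=4.
Step 38. [r3c4∈{5}] nothing but 5 survives at r3c4, so r3c4=5.
Step 39. [r9c6∈{7}] r9c6 is down to just 7 ⇒ r9c6=7.
Step 40. [r4c8∈{7}] only 7 remains possible at r4c8. So r4c8=7.
Step 41. [r3c6∈{6}] nothing but 6 survives at r3c6. So r3c6=6.
Step 42. [r3c7∈{4}] nothing but 4 survives at r3c7 ⇒ r3c7=4.
Step 43. [r4c7∈{3}] r4c7's peers cover all but 3. So r4c7=3.
Step 44. [r5c3∈{5}] r5c3's peers cover all but 5, so r5c3=5.
Step 45. [r8c1∈{8}] nothing but 8 survives at r8c1. So r8c1=8.
Step 46. [r4c3∈{6}] only 6 remains possible at r4c3. So r4c3=6.
Step 47. [r2c8∈{1}] only 1 remains possible at r2c8 ⇒ r2c8=1.

Answer: 6 8 2 1 3 4 7 9 5 / 9 5 4 7 2 8 6 1 3 / 1 7 3 5 9 6 4 8 2 / 2 1 6 9 8 5 3 7 4 / 3 4 5 2 7 1 8 6 9 / 7 9 8 6 4 3 5 2 1 / 4 6 9 8 5 2 1 3 7 / 8 3 7 4 1 9 2 5 6 / 5 2 1 3 6 7 9 4 8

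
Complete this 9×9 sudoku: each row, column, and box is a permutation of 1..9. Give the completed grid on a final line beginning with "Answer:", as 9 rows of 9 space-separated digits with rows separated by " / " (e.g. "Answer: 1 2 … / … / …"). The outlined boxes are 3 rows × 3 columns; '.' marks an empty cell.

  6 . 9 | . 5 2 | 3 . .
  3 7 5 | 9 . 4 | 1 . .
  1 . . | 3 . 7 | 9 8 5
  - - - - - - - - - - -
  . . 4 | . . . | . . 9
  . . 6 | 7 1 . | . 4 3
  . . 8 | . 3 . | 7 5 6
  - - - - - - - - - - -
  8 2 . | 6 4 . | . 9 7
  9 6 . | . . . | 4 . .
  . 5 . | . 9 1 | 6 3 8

Step 1. [r9c4∈{2}] only 2 remains possible at r9c4 ⇒ r9c4=2.
Step 2. [r4c5∈{2,6,8}] across col 5, 2 lands solely at r4c5, so r4c5=2.
Step 3. [r4c7∈{8}] r4c7 is down to just 8. So r4c7=8.
Step 4. [r4c4∈{5}] r4c4 is down to just 5, so r4c4=5.
Step 5. [r8c6∈{3,5,8}] r8c6 is the only open cell in row 8 admitting 5, so r8c6=5.
Step 6. [r8c3∈{1,3,7}] 3 has one home in row 8: r8c3, so r8c3=3.
Step 7. [r2c5∈{6,8}] across row 2, 8 lands solely at r2c5 ⇒ r2c5=8.
Step 8. [r6c6∈{9}] only 9 remains possible at r6c6, so r6c6=9.
Step 9. [r2c9∈{2}] r2c9 has the single candidate 2 ⇒ r2c9=2.
Step 10. [r4c8∈{1}] only 1 remains possible at r4c8. So r4c8=1.
Step 11. [r1c2∈{4,8}] r1c2 is the only open cell in row 1 admitting 8, so r1c2=8.
Step 12. [r9c3∈{7}] only 7 remains possible at r9c3 ⇒ r9c3=7.
Step 13. [r5c7∈{2}] r5c7's peers cover all but 2. So r5c7=2.
Step 14. [r6c1∈{2}] r6c1's peers cover all but 2, so r6c1=2.
Step 15. [r7c7∈{5}] only 5 remains possible at r7c7, so r7c7=5.
Step 16. [r4c2∈{3}] r4c2 has the single candidate 3 ⇒ r4c2=3.
Step 17. [r8c4∈{8}] r8c4 has the single candidate 8, so r8c4=8.
Step 18. [r4c6∈{6}] r4c6 is down to just 6 ⇒ r4c6=6.
Step 19. [r5c2∈{9}] r5c2 has the single candidate 9 ⇒ r5c2=9.
Step 20. [r3c2∈{4}] r3c2 has the single candidate 4. So r3c2=4.
Step 21. [r6c2∈{1}] nothing but 1 survives at r6c2, so r6c2=1.
Step 22. [r8c9∈{1}] r8c9 has the single candidate 1 ⇒ r8c9=1.
Step 23. [r8c5∈{7}] r8c5 is down to just 7, so r8c5=7.
Step 24. [r6c4∈{4}] r6c4 has the single candidate 4. So r6c4=4.
Step 25. [r7c6∈{3}] r7c6 is down to just 3. So r7c6=3.
Step 26. [r7c3∈{1}] r7c3 is down to just 1, so r7c3=1.
Step 27. [r3c5∈{6}] only 6 remains possible at r3c5, so r3c5=6.
Step 28. [r4c1∈{7}] r4c1's peers cover all but 7, so r4c1=7.
Step 29. [r3c3∈{2}] only 2 remains possible at r3c3, so r3c3=2.
Step 30. [r1c8∈{7}] only 7 remains possible at r1c8, so r1c8=7.
Step 31. [r9c1∈{4}] r9c1 has the single candidate 4 ⇒ r9c1=4.
Step 32. [r8c8∈{2}] nothing but 2 survives at r8c8 ⇒ r8c8=2.
Step 33. [r5c1∈{5}] only 5 remains possible at r5c1. So r5c1=5.
Step 34. [r1c4∈{1}] r1c4's peers cover all but 1, so r1c4=1.
Step 35. [r2c8∈{6}] r2c8 is down to just 6, so r2c8=6.
Step 36. [r5c6∈{8}] r5c6's peers cover all but 8, so r5c6=8.
Step 37. [r1c9∈{4}] only 4 remains possible at r1c9. So r1c9=4.

Answer: 6 8 9 1 5 2 3 7 4 / 3 7 5 9 8 4 1 6 2 / 1 4 2 3 6 7 9 8 5 / 7 3 4 5 2 6 8 1 9 / 5 9 6 7 1 8 2 4 3 / 2 1 8 4 3 9 7 5 6 / 8 2 1 6 4 3 5 9 7 / 9 6 3 8 7 5 4 2 1 / 4 5 7 2 9 1 6 3 8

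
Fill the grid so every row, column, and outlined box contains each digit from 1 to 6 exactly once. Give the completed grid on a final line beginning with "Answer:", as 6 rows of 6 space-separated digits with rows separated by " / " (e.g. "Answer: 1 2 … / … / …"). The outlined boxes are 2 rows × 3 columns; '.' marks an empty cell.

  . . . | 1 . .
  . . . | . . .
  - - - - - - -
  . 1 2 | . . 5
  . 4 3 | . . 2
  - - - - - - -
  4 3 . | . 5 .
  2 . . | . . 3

Step 1. [r4c4∈{6}] r4c4's peers cover all but 6. So r4c4=6.
Step 2. [r2c4∈{2,3,4,5}] col 4 places 5 nowhere but r2c4 ⇒ r2c4=5.
Step 3. [r5c6∈{1,6}] r5c6 is the only open cell in col 6 admitting 1. So r5c6=1.
Step 4. [r6c5∈{4,6}] box 6 places 6 nowhere but r6c5 ⇒ r6c5=6.
Step 5. [r2c1∈{1,3,6}] r2c1 is the only open cell in col 1 admitting 1 ⇒ r2c1=1.
Step 6. [r2c5∈{2,3,4}] in row 2, 3 fits only at r2c5 ⇒ r2c5=3.
Step 7. [r5c3∈{6}] r5c3 is down to just 6, so r5c3=6.
Step 8. [r1c1∈{3,5,6}] r1c1 is the only open cell in row 1 admitting 3, so r1c1=3.
Step 9. [r3c5∈{4}] nothing but 4 survives at r3c5, so r3c5=4.
Step 10. [r2c3∈{4}] r2c3's peers cover all but 4, so r2c3=4.
Step 11. [r2c2∈{2,6}] r2c2 is the only open cell in row 2 admitting 2. So r2c2=2.
Step 12. [r6c2∈{5}] r6c2's peers cover all but 5 ⇒ r6c2=5.
Step 13. [r1c6∈{4,6}] row 1 places 4 nowhere but r1c6 ⇒ r1c6=4.
Step 14. [r3c4∈{3}] r3c4 is down to just 3. So r3c4=3.
Step 15. [r3c1∈{6}] r3c1 has the single candidate 6 ⇒ r3c1=6.
Step 16. [r1c3∈{5}] r1c3's peers cover all but 5 ⇒ r1c3=5.
Step 17. [r4c5∈{1}] r4c5 has the single candidate 1 ⇒ r4c5=1.
Step 18. [r6c3∈{1}] nothing but 1 survives at r6c3 ⇒ r6c3=1.
Step 19. [r4c1∈{5}] nothing but 5 survives at r4c1 ⇒ r4c1=5.
Step 20. [r6c4∈{4}] only 4 remains possible at r6c4 ⇒ r6c4=4.
Step 21. [r5c4∈{2}] nothing but 2 survives at r5c4. So r5c4=2.
Step 22. [r2c6∈{6}] r2c6's peers cover all but 6, so r2c6=6.
Step 23. [r1c2∈{6}] r1c2 has the single candidate 6 ⇒ r1c2=6.
Step 24. [r1c5∈{2}] only 2 remains possible at r1c5 ⇒ r1c5=2.

Answer: 3 6 5 1 2 4 / 1 2 4 5 3 6 / 6 1 2 3 4 5 / 5 4 3 6 1 2 / 4 3 6 2 5 1 / 2 5 1 4 6 3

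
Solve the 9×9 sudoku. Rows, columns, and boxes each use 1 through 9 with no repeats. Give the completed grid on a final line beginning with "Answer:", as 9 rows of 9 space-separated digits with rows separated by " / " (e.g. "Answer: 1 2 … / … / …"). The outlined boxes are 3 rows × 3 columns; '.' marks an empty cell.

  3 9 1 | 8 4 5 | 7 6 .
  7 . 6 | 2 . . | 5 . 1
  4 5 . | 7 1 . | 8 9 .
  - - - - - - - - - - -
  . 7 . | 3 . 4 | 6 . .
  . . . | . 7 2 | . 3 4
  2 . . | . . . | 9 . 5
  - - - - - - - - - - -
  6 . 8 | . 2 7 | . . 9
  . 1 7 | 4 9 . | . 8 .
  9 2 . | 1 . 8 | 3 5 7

Step 1. [r4c5∈{5,8}] across col 5, 5 lands solely at r4c5 ⇒ r4c5=5.
Step 2. [r5c7∈{1}] r5c7 has the single candidate 1. So r5c7=1.
Step 3. [r6c4∈{6}] r6c4 is down to just 6. So r6c4=6.
Step 4. [r8c6∈{3,6}] in row 8, 3 fits only at r8c6 ⇒ r8c6=3.
Step 5. [r1c9∈{2}] r1c9's peers cover all but 2. So r1c9=2.
Step 6. [r6c3∈{3,4}] r6c3 is the only open cell in col 3 admitting 3 ⇒ r6c3=3.
Step 7. [r5c3∈{5,9}] across col 3, 5 lands solely at r5c3 ⇒ r5c3=5.
Step 8. [r5c1∈{8}] r5c1 is down to just 8 ⇒ r5c1=8.
Step 9. [r7c7∈{4}] r7c7 has the single candidate 4, so r7c7=4.
Step 10. [r2c8∈{4}] only 4 remains possible at r2c8. So r2c8=4.
Step 11. [r2c6∈{9}] nothing but 9 survives at r2c6, so r2c6=9.
Step 12. [r3c3∈{2}] r3c3 is down to just 2, so r3c3=2.
Step 13. [r2c2∈{8}] r2c2 has the single candidate 8 ⇒ r2c2=8.
Step 14. [r3c6∈{6}] nothing but 6 survives at r3c6. So r3c6=6.
Step 15. [r6c8∈{7}] only 7 remains possible at r6c8. So r6c8=7.
Step 16. [r5c4∈{9}] r5c4 has the single candidate 9, so r5c4=9.
Step 17. [r4c1∈{1}] r4c1 has the single candidate 1, so r4c1=1.
Step 18. [r9c5∈{6}] only 6 remains possible at r9c5, so r9c5=6.
Step 19. [r9c3∈{4}] r9c3 is down to just 4, so r9c3=4.
Step 20. [r7c8∈{1}] r7c8 is down to just 1, so r7c8=1.
Step 21. [r8c1∈{5}] nothing but 5 survives at r8c1. So r8c1=5.
Step 22. [r8c7∈{2}] r8c7's peers cover all but 2, so r8c7=2.
Step 23. [r4c9∈{8}] r4c9 has the single candidate 8 ⇒ r4c9=8.
Step 24. [r8c9∈{6}] r8c9's peers cover all but 6, so r8c9=6.
Step 25. [r4c3∈{9}] r4c3 has the single candidate 9 ⇒ r4c3=9.
Step 26. [r7c2∈{3}] r7c2's peers cover all but 3. So r7c2=3.
Step 27. [r4c8∈{2}] r4c8's peers cover all but 2 ⇒ r4c8=2.
Step 28. [r5c2∈{6}] r5c2's peers cover all but 6. So r5c2=6.
Step 29. [r6c2∈{4}] r6c2 is down to just 4. So r6c2=4.
Step 30. [r3c9∈{3}] only 3 remains possible at r3c9, so r3c9=3.
Step 31. [r6c6∈{1}] r6c6 has the single candidate 1 ⇒ r6c6=1.
Step 32. [r6c5∈{8}] nothing but 8 survives at r6c5, so r6c5=8.
Step 33. [r2c5∈{3}] r2c5 is down to just 3, so r2c5=3.
Step 34. [r7c4∈{5}] nothing but 5 survives at r7c4, so r7c4=5.

Answer: 3 9 1 8 4 5 7 6 2 / 7 8 6 2 3 9 5 4 1 / 4 5 2 7 1 6 8 9 3 / 1 7 9 3 5 4 6 2 8 / 8 6 5 9 7 2 1 3 4 / 2 4 3 6 8 1 9 7 5 / 6 3 8 5 2 7 4 1 9 / 5 1 7 4 9 3 2 8 6 / 9 2 4 1 6 8 3 5 7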